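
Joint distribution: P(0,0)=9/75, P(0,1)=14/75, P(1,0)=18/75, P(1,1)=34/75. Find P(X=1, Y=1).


Read from table: P(X=1, Y=1) = 34/75

34/75


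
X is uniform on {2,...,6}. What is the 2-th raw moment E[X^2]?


E[X^2] = (1/5) * sum(x^2 for x=2..6)
= 90/5 = 18

18


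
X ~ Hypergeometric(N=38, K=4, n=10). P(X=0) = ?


P(X=0) = C(4,0)*C(34,10) / C(38,10)
= 1*131128140 / 472733756
= 131128140/472733756 = 195/703

195/703


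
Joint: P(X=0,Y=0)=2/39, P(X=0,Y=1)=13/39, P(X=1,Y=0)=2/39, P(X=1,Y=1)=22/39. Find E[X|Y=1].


P(Y=1) = 35/39
E[X|Y=1] = (0*13 + 1*22)/35 = 22/35

22/35


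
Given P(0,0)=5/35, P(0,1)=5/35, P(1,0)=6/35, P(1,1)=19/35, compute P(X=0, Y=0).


Read from table: P(X=0, Y=0) = 5/35 = 1/7

1/7


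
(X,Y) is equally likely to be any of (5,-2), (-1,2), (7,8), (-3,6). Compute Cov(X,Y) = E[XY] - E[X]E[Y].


E[X]=2, E[Y]=7/2, E[XY]=13/2
Cov(X,Y) = E[XY] - E[X]E[Y] = 13/2 - 2*7/2 = -1/2

-1/2


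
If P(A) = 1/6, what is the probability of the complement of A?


P(A') = 1 - P(A) = 1 - 1/6 = 5/6

5/6


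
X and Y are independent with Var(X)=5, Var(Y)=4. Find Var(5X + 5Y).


Independence => Cov(X,Y)=0
Var(5X + 5Y) = 5^2*Var(X) + 5^2*Var(Y)
= 25*5 + 25*4 = 225

225


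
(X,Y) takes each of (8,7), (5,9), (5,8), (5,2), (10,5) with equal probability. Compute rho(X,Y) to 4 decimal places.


Cov(X,Y) = -0.7200, Var(X) = 4.2400, Var(Y) = 6.1600
rho = Cov/(sqrt(VarX)*sqrt(VarY)) = -0.1409

-0.1409


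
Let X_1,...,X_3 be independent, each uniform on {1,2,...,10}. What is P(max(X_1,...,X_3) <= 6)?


P(max <= 6) = P(all X_i <= 6) = (P(X_1 <= 6))^3
= (6/10)^3 = (3/5)^3 = 27/125

27/125


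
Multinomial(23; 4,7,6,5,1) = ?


23! = 25852016738884976640000
Denominator: 4!=24 * 7!=5040 * 6!=720 * 5!=120 * 1!=1
Coefficient = 25852016738884976640000 / 10450944000 = 2473653742560

2473653742560


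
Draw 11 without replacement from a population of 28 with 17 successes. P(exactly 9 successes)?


P(X=9) = C(17,9)*C(11,2) / C(28,11)
= 24310*55 / 21474180
= 1337050/21474180 = 10285/165186

10285/165186


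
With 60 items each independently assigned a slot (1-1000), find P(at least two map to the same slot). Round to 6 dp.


P(all different) = prod((1000-i)/1000 for i=0..59) = 0.164279
P(at least one match) = 1 - 0.164279 = 0.835721

0.835721


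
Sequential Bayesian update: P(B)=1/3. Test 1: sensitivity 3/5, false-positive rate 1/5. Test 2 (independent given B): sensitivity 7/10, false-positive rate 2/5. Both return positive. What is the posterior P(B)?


After test 1: P(+) = 3/5*1/3 + 1/5*2/3 = 1/3
P(B|+) = (1/5)/(1/3) = 3/5
After test 2 (use post1 as new prior): P(+) = 7/10*3/5 + 2/5*2/5 = 29/50
P(B|+,+) = (21/50)/(29/50) = 21/29

21/29


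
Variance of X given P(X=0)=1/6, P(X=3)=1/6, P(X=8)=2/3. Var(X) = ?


E[X] = 35/6, E[X^2] = 265/6
Var(X) = E[X^2] - (E[X])^2 = 265/6 - (35/6)^2 = 365/36

365/36


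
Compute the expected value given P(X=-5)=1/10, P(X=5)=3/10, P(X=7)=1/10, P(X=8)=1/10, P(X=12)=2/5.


E[X] = sum(x * P(x))
= -5*1/10 + 5*3/10 + 7*1/10 + 8*1/10 + 12*2/5
= 73/10

73/10


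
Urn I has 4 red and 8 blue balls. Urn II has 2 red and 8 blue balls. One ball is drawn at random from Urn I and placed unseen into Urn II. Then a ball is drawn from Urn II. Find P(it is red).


P(transfer red) = 4/12 = 1/3; P(transfer blue) = 2/3
If red transferred: Urn II has 3 red of 11, so P(red|red moved) = 3/11
If blue transferred: Urn II has 2 red of 11, so P(red|blue moved) = 2/11
By total probability: P(red) = 1/3*3/11 + 2/3*2/11 = 7/33

7/33


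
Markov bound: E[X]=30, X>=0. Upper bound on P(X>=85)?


Markov: P(X >= a) <= E[X]/a
P(X >= 85) <= 30/85 = 6/17

6/17


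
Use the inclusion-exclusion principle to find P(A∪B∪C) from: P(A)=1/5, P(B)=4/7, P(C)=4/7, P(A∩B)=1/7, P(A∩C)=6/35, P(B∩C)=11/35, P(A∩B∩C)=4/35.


P(A∪B∪C) = P(A)+P(B)+P(C) - P(AB)-P(AC)-P(BC) + P(ABC)
= 1/5+4/7+4/7 - 1/7-6/35-11/35 + 4/35
= 29/35

29/35


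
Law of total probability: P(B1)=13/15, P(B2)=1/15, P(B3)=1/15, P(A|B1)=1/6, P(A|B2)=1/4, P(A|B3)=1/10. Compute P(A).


P(A) = P(A|B1)P(B1) + P(A|B2)P(B2) + P(A|B3)P(B3)
= 1/6*13/15 + 1/4*1/15 + 1/10*1/15
= 13/90 + 1/60 + 1/150 = 151/900

151/900


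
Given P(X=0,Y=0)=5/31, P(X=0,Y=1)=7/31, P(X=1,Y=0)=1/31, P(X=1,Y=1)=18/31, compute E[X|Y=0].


P(Y=0) = 6/31
E[X|Y=0] = (0*5 + 1*1)/6 = 1/6

1/6


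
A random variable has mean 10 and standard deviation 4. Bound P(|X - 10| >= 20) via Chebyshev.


k = 20/4 = 5
Chebyshev: P(|X-mu| >= k*sigma) <= 1/k^2 = 1/5^2 = 1/25

1/25


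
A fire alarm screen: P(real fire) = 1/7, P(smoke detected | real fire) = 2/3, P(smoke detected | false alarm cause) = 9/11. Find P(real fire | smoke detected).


P(A) = P(A|B)P(B) + P(A|B')P(B') = 2/3*1/7 + 9/11*6/7 = 184/231
P(B|A) = P(A|B)P(B)/P(A) = (2/21)/(184/231) = 11/92

11/92


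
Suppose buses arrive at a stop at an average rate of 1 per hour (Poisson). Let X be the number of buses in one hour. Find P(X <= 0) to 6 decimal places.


P(X<=0) = e^(-1)*1^0/0!
≈ 0.3678794412
≈ 0.367879

0.367879


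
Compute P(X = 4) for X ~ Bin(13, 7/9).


P(X=4) = C(13,4) * p^4 * (1-p)^9
= 715 * 2401/6561 * 512/387420489
= 878958080/2541865828329

878958080/2541865828329


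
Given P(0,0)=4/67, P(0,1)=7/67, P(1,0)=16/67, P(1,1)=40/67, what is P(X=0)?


P(X=0) = P(0,0)+P(0,1) = 4/67 + 7/67 = 11/67

11/67


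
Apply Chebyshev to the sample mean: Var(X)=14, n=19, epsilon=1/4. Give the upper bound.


Var(Xbar) = Var(X)/n = 14/19
Chebyshev: P(|Xbar-mu| >= 1/4) <= Var(Xbar)/(1/4)^2 = (14/19)/(1/16) = 224/19
Bound exceeds 1, so trivial bound: 1

1


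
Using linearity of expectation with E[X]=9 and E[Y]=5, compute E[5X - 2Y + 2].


E[5X - 2Y + 2] = 5*E[X] - 2*E[Y] + 2
= (5)*(9) + (-2)*(5) + (2)
= 45 - 10 + 2 = 37

37


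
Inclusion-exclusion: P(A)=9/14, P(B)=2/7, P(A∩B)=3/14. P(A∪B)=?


P(A∪B) = P(A) + P(B) - P(A∩B)
= 9/14 + 2/7 - 3/14 = 5/7

5/7


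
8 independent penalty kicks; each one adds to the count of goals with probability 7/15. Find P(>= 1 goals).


P(at least one) = 1 - P(none)
P(none) = (1 - 7/15)^8 = (8/15)^8 = 16777216/2562890625
P(at least one) = 1 - 16777216/2562890625 = 2546113409/2562890625

2546113409/2562890625


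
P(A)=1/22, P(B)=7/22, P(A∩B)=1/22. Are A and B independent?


P(A)*P(B) = 1/22*7/22 = 7/484
P(A∩B) = 1/22 != 7/484, so not independent

No, A and B are not independent


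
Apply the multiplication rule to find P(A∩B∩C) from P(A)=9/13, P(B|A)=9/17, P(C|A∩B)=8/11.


P(A∩B∩C) = P(A) * P(B|A) * P(C|A∩B)
= 9/13 * 9/17 * 8/11
= 81/221 * 8/11 = 648/2431

648/2431


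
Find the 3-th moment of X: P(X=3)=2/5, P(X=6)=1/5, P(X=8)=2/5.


E[X^3] = sum(x^3 * P(x))
= 27*2/5 + 216*1/5 + 512*2/5
= 1294/5

1294/5


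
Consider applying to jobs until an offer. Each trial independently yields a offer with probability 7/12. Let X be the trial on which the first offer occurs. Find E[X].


For geometric (trials until first success), E[X] = 1/p = 1/(7/12) = 12/7

12/7


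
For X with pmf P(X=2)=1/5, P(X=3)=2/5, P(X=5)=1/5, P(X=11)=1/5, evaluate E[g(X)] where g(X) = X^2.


E[X^2] = sum(g(x)*P(x))
= 4*1/5 + 9*2/5 + 25*1/5 + 121*1/5
= 168/5

168/5


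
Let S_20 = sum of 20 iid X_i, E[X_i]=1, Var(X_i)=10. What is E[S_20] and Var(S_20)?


E[S_n] = n*mu = 20*1 = 20
Var(S_n) = n*sigma^2 = 20*10 = 200

E[S_20]=20, Var(S_20)=200


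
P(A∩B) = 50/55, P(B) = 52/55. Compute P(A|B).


P(A|B) = P(A∩B)/P(B) = (50/55)/(52/55) = 50/52 = 25/26

25/26


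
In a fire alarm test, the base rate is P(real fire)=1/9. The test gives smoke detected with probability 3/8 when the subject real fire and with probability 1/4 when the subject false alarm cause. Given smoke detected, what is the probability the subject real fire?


P(A) = P(A|B)P(B) + P(A|B')P(B') = 3/8*1/9 + 1/4*8/9 = 19/72
P(B|A) = P(A|B)P(B)/P(A) = (1/24)/(19/72) = 3/19

3/19


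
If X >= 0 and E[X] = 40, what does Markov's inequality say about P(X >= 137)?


Markov: P(X >= a) <= E[X]/a
P(X >= 137) <= 40/137

40/137


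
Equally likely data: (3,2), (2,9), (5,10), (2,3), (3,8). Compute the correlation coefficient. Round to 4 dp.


Cov(X,Y) = 1.6000, Var(X) = 1.2000, Var(Y) = 10.6400
rho = Cov/(sqrt(VarX)*sqrt(VarY)) = 0.4478

0.4478


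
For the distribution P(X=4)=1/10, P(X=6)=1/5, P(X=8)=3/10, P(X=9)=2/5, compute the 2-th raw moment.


E[X^2] = sum(x^2 * P(x))
= 16*1/10 + 36*1/5 + 64*3/10 + 81*2/5
= 302/5

302/5


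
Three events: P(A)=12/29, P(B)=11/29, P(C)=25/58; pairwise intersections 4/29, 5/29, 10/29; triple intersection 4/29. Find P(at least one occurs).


P(A∪B∪C) = P(A)+P(B)+P(C) - P(AB)-P(AC)-P(BC) + P(ABC)
= 12/29+11/29+25/58 - 4/29-5/29-10/29 + 4/29
= 41/58

41/58


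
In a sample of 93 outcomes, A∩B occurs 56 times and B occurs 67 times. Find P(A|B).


P(A|B) = P(A∩B)/P(B) = (56/93)/(67/93) = 56/67

56/67


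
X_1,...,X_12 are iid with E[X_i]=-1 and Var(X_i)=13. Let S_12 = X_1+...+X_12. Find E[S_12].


E[S_n] = n*E[X_1] = 12*-1 = -12

-12


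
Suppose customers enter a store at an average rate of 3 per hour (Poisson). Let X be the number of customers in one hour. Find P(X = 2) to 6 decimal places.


P(X=2) = e^(-3) * 3^2 / 2!
≈ 0.04978706837 * 9 / 2
≈ 0.224042

0.224042


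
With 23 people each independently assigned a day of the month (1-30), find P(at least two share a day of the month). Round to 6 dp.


P(all different) = prod((30-i)/30 for i=0..22) = 0.000006
P(at least one match) = 1 - 0.000006 = 0.999994

0.999994


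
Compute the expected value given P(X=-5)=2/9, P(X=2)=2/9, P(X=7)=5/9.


E[X] = sum(x * P(x))
= -5*2/9 + 2*2/9 + 7*5/9
= 29/9

29/9


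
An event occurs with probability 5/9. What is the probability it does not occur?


P(A') = 1 - P(A) = 1 - 5/9 = 4/9

4/9


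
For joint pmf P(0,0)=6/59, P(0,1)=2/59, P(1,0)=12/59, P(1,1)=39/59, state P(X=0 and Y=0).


Read from table: P(X=0, Y=0) = 6/59

6/59


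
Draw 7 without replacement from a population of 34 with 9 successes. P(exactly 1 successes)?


P(X=1) = C(9,1)*C(25,6) / C(34,7)
= 9*177100 / 5379616
= 1593900/5379616 = 36225/122264

36225/122264


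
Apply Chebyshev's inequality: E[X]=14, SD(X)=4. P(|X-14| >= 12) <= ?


k = 12/4 = 3
Chebyshev: P(|X-mu| >= k*sigma) <= 1/k^2 = 1/3^2 = 1/9

1/9


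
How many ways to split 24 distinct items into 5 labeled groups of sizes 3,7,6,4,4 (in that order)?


24! = 620448401733239439360000
Denominator: 3!=6 * 7!=5040 * 6!=720 * 4!=24 * 4!=24
Coefficient = 620448401733239439360000 / 12541132800 = 49473074851200

49473074851200


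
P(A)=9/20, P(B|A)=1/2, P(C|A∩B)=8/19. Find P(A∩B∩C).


P(A∩B∩C) = P(A) * P(B|A) * P(C|A∩B)
= 9/20 * 1/2 * 8/19
= 9/40 * 8/19 = 9/95

9/95


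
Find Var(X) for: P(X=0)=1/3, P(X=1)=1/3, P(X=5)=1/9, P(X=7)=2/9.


E[X] = 22/9, E[X^2] = 14
Var(X) = E[X^2] - (E[X])^2 = 14 - (22/9)^2 = 650/81

650/81


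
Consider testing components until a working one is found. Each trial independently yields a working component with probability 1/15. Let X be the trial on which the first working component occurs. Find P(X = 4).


P(X=4) = (1-p)^3 * p = (14/15)^3 * 1/15
= 2744/3375 * 1/15 = 2744/50625

2744/50625


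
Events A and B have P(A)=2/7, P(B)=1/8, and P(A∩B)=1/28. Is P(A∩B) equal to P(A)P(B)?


P(A)*P(B) = 2/7*1/8 = 1/28
P(A∩B) = 1/28, which equals P(A)P(B), so independent

Yes, A and B are independent


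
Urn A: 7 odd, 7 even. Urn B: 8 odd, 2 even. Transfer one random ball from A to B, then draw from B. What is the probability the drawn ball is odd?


P(transfer odd) = 7/14 = 1/2; P(transfer even) = 1/2
If odd transferred: Urn II has 9 odd of 11, so P(odd|odd moved) = 9/11
If even transferred: Urn II has 8 odd of 11, so P(odd|even moved) = 8/11
By total probability: P(odd) = 1/2*9/11 + 1/2*8/11 = 17/22

17/22


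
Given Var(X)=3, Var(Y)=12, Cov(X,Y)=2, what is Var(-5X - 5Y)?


Var(-5X - 5Y) = (-5)^2*Var(X) + (-5)^2*Var(Y) + 2*(-5)*(-5)*Cov(X,Y)
= 25*3 + 25*12 + 50*2
= 75 + 300 + 100 = 475

475


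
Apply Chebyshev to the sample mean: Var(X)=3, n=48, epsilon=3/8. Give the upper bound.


Var(Xbar) = Var(X)/n = 3/48
Chebyshev: P(|Xbar-mu| >= 3/8) <= Var(Xbar)/(3/8)^2 = (1/16)/(9/64) = 4/9

4/9


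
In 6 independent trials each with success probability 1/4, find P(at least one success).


P(at least one) = 1 - P(none)
P(none) = (1 - 1/4)^6 = (3/4)^6 = 729/4096
P(at least one) = 1 - 729/4096 = 3367/4096

3367/4096


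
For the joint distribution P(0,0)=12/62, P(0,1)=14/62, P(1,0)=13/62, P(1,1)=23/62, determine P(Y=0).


P(Y=0) = P(0,0)+P(1,0) = 12/62 + 13/62 = 25/62

25/62


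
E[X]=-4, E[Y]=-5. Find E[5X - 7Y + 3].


E[5X - 7Y + 3] = 5*E[X] - 7*E[Y] + 3
= (5)*(-4) + (-7)*(-5) + (3)
= -20 + 35 + 3 = 18

18


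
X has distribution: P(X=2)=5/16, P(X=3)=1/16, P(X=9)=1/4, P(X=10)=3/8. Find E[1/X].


E[1/X] = sum(g(x)*P(x))
= 1/2*5/16 + 1/3*1/16 + 1/9*1/4 + 1/10*3/8
= 349/1440

349/1440


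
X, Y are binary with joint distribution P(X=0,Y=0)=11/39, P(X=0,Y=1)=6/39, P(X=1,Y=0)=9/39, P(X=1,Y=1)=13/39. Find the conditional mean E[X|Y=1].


P(Y=1) = 19/39
E[X|Y=1] = (0*6 + 1*13)/19 = 13/19

13/19


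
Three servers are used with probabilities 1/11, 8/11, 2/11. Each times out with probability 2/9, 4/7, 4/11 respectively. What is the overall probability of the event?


P(A) = P(A|B1)P(B1) + P(A|B2)P(B2) + P(A|B3)P(B3)
= 2/9*1/11 + 4/7*8/11 + 4/11*2/11
= 2/99 + 32/77 + 8/121 = 3826/7623

3826/7623


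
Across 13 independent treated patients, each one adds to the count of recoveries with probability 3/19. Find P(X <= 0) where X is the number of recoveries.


P(X<=0) = P(X=0)
= 4503599627370496/42052983462257059
= 4503599627370496/42052983462257059

4503599627370496/42052983462257059


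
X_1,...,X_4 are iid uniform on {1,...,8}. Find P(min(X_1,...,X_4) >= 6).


P(min >= 6) = P(all X_i >= 6) = (P(X_1 >= 6))^4
= (3/8)^4 = 81/4096

81/4096


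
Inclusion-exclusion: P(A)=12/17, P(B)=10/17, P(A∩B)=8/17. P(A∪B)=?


P(A∪B) = P(A) + P(B) - P(A∩B)
= 12/17 + 10/17 - 8/17 = 14/17

14/17


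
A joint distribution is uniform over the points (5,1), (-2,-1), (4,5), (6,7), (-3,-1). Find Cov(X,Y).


E[X]=2, E[Y]=11/5, E[XY]=72/5
Cov(X,Y) = E[XY] - E[X]E[Y] = 72/5 - 2*11/5 = 10

10


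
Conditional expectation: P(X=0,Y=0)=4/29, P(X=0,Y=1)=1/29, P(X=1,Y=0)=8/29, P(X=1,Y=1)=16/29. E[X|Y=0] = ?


P(Y=0) = 12/29
E[X|Y=0] = (0*4 + 1*8)/12 = 8/12 = 2/3

2/3


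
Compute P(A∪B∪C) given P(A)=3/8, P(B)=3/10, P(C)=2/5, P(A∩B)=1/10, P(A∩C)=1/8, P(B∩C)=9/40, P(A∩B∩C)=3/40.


P(A∪B∪C) = P(A)+P(B)+P(C) - P(AB)-P(AC)-P(BC) + P(ABC)
= 3/8+3/10+2/5 - 1/10-1/8-9/40 + 3/40
= 7/10

7/10


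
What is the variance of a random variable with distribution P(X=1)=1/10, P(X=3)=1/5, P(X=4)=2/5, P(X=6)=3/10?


E[X] = 41/10, E[X^2] = 191/10
Var(X) = E[X^2] - (E[X])^2 = 191/10 - (41/10)^2 = 229/100

229/100


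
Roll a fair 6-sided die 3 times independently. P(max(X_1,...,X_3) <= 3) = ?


P(max <= 3) = P(all X_i <= 3) = (P(X_1 <= 3))^3
= (3/6)^3 = (1/2)^3 = 1/8

1/8


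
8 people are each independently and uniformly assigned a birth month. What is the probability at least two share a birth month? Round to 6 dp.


P(all different) = prod((12-i)/12 for i=0..7) = 0.046417
P(at least one match) = 1 - 0.046417 = 0.953583

0.953583


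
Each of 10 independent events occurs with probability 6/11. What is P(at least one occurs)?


P(at least one) = 1 - P(none)
P(none) = (1 - 6/11)^10 = (5/11)^10 = 9765625/25937424601
P(at least one) = 1 - 9765625/25937424601 = 25927658976/25937424601

25927658976/25937424601


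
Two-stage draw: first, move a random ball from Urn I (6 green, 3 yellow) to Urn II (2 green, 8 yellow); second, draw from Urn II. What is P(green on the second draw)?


P(transfer green) = 6/9 = 2/3; P(transfer yellow) = 1/3
If green transferred: Urn II has 3 green of 11, so P(green|green moved) = 3/11
If yellow transferred: Urn II has 2 green of 11, so P(green|yellow moved) = 2/11
By total probability: P(green) = 2/3*3/11 + 1/3*2/11 = 8/33

8/33


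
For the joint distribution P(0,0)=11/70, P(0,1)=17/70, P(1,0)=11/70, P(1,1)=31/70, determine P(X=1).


P(X=1) = P(1,0)+P(1,1) = 11/70 + 31/70 = 42/70 = 3/5

3/5


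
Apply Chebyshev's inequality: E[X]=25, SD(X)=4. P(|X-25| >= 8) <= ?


k = 8/4 = 2
Chebyshev: P(|X-mu| >= k*sigma) <= 1/k^2 = 1/2^2 = 1/4

1/4


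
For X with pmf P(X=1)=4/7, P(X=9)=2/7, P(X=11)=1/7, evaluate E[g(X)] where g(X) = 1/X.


E[1/X] = sum(g(x)*P(x))
= 1*4/7 + 1/9*2/7 + 1/11*1/7
= 61/99

61/99


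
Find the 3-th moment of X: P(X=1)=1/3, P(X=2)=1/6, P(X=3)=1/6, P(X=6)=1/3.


E[X^3] = sum(x^3 * P(x))
= 1*1/3 + 8*1/6 + 27*1/6 + 216*1/3
= 469/6

469/6


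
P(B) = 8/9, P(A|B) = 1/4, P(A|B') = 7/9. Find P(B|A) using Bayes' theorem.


P(A) = P(A|B)P(B) + P(A|B')P(B') = 1/4*8/9 + 7/9*1/9 = 25/81
P(B|A) = P(A|B)P(B)/P(A) = (2/9)/(25/81) = 18/25

18/25


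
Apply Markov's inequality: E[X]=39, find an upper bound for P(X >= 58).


Markov: P(X >= a) <= E[X]/a
P(X >= 58) <= 39/58

39/58


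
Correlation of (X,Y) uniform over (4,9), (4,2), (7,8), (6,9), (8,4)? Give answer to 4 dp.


Cov(X,Y) = 0.0800, Var(X) = 2.5600, Var(Y) = 8.2400
rho = Cov/(sqrt(VarX)*sqrt(VarY)) = 0.0174

0.0174


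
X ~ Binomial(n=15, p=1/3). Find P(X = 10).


P(X=10) = C(15,10) * p^10 * (1-p)^5
= 3003 * 1/59049 * 32/243
= 32032/4782969

32032/4782969


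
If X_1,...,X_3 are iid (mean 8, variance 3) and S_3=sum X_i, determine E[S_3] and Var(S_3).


E[S_n] = n*mu = 3*8 = 24
Var(S_n) = n*sigma^2 = 3*3 = 9

E[S_3]=24, Var(S_3)=9


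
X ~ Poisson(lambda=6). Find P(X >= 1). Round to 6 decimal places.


P(X>=1) = 1 - P(X<=0) = 1 - (e^(-6)*6^0/0!)
≈ 1 - 0.0024787522 = 0.9975212478
≈ 0.997521

0.997521


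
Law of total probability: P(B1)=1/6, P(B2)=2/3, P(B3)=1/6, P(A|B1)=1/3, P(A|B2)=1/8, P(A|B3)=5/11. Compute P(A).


P(A) = P(A|B1)P(B1) + P(A|B2)P(B2) + P(A|B3)P(B3)
= 1/3*1/6 + 1/8*2/3 + 5/11*1/6
= 1/18 + 1/12 + 5/66 = 85/396

85/396


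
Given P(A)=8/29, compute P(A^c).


P(A') = 1 - P(A) = 1 - 8/29 = 21/29

21/29


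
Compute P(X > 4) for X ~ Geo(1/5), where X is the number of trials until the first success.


P(X > 4) = P(first 4 trials all fail) = (1-p)^4 = (4/5)^4 = 256/625

256/625


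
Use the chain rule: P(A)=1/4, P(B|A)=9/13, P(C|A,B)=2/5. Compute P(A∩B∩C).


P(A∩B∩C) = P(A) * P(B|A) * P(C|A∩B)
= 1/4 * 9/13 * 2/5
= 9/52 * 2/5 = 9/130

9/130


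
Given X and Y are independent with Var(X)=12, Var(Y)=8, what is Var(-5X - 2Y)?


Independence => Cov(X,Y)=0
Var(-5X - 2Y) = (-5)^2*Var(X) + (-2)^2*Var(Y)
= 25*12 + 4*8 = 332

332


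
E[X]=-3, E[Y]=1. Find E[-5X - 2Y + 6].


E[-5X - 2Y + 6] = -5*E[X] - 2*E[Y] + 6
= (-5)*(-3) + (-2)*(1) + (6)
= 15 - 2 + 6 = 19

19


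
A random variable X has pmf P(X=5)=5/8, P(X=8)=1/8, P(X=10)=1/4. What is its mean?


E[X] = sum(x * P(x))
= 5*5/8 + 8*1/8 + 10*1/4
= 53/8

53/8


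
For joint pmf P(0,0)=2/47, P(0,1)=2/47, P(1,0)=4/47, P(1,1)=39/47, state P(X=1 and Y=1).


Read from table: P(X=1, Y=1) = 39/47

39/47


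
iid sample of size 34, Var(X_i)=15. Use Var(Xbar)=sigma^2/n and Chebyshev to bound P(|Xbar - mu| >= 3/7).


Var(Xbar) = Var(X)/n = 15/34
Chebyshev: P(|Xbar-mu| >= 3/7) <= Var(Xbar)/(3/7)^2 = (15/34)/(9/49) = 245/102
Bound exceeds 1, so trivial bound: 1

1


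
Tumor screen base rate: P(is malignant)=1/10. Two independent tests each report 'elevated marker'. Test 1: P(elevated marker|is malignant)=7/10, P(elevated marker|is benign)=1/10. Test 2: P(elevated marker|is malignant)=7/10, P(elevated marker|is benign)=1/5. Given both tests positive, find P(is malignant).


After test 1: P(+) = 7/10*1/10 + 1/10*9/10 = 4/25
P(B|+) = (7/100)/(4/25) = 7/16
After test 2 (use post1 as new prior): P(+) = 7/10*7/16 + 1/5*9/16 = 67/160
P(B|+,+) = (49/160)/(67/160) = 49/67

49/67


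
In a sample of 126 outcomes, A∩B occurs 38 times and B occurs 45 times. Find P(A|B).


P(A|B) = P(A∩B)/P(B) = (38/126)/(45/126) = 38/45

38/45


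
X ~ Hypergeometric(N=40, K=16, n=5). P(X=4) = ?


P(X=4) = C(16,4)*C(24,1) / C(40,5)
= 1820*24 / 658008
= 43680/658008 = 140/2109

140/2109


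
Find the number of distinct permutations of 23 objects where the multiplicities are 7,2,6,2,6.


23! = 25852016738884976640000
Denominator: 7!=5040 * 2!=2 * 6!=720 * 2!=2 * 6!=720
Coefficient = 25852016738884976640000 / 10450944000 = 2473653742560

2473653742560


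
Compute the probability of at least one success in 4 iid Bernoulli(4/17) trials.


P(at least one) = 1 - P(none)
P(none) = (1 - 4/17)^4 = (13/17)^4 = 28561/83521
P(at least one) = 1 - 28561/83521 = 54960/83521

54960/83521


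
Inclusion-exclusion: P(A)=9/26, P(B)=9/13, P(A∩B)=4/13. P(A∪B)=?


P(A∪B) = P(A) + P(B) - P(A∩B)
= 9/26 + 9/13 - 4/13 = 19/26

19/26


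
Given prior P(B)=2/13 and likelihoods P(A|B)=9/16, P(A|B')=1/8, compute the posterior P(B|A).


P(A) = P(A|B)P(B) + P(A|B')P(B') = 9/16*2/13 + 1/8*11/13 = 5/26
P(B|A) = P(A|B)P(B)/P(A) = (9/104)/(5/26) = 9/20

9/20


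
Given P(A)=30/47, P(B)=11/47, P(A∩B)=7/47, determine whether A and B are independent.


P(A)*P(B) = 30/47*11/47 = 330/2209
P(A∩B) = 7/47 != 330/2209, so not independent

No, A and B are not independent


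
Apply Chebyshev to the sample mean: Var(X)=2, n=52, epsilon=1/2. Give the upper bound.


Var(Xbar) = Var(X)/n = 2/52
Chebyshev: P(|Xbar-mu| >= 1/2) <= Var(Xbar)/(1/2)^2 = (1/26)/(1/4) = 2/13

2/13


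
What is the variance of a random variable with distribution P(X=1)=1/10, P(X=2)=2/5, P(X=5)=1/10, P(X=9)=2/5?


E[X] = 5, E[X^2] = 183/5
Var(X) = E[X^2] - (E[X])^2 = 183/5 - (5)^2 = 58/5

58/5


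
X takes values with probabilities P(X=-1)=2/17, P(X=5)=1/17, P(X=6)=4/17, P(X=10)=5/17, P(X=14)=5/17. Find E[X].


E[X] = sum(x * P(x))
= -1*2/17 + 5*1/17 + 6*4/17 + 10*5/17 + 14*5/17
= 147/17

147/17


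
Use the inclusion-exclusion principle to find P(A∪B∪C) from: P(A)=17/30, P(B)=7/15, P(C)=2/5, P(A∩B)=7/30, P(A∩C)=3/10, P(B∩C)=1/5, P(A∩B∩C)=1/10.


P(A∪B∪C) = P(A)+P(B)+P(C) - P(AB)-P(AC)-P(BC) + P(ABC)
= 17/30+7/15+2/5 - 7/30-3/10-1/5 + 1/10
= 4/5

4/5


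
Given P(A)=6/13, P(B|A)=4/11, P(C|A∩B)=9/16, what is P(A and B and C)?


P(A∩B∩C) = P(A) * P(B|A) * P(C|A∩B)
= 6/13 * 4/11 * 9/16
= 24/143 * 9/16 = 27/286

27/286


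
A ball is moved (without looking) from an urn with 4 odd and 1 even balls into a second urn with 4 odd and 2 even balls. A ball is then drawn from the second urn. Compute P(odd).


P(transfer odd) = 4/5; P(transfer even) = 1/5
If odd transferred: Urn II has 5 odd of 7, so P(odd|odd moved) = 5/7
If even transferred: Urn II has 4 odd of 7, so P(odd|even moved) = 4/7
By total probability: P(odd) = 4/5*5/7 + 1/5*4/7 = 24/35

24/35


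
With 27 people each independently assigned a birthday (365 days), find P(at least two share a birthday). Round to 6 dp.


P(all different) = prod((365-i)/365 for i=0..26) = 0.373141
P(at least one match) = 1 - 0.373141 = 0.626859

0.626859


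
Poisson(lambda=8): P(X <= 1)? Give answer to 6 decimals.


P(X<=1) = e^(-8)*8^0/0! + e^(-8)*8^1/1!
≈ 0.0003354626 + 0.0026837010
= 0.0030191636
≈ 0.003019

0.003019


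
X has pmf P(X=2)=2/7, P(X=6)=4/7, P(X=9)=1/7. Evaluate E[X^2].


E[X^2] = sum(x^2 * P(x))
= 4*2/7 + 36*4/7 + 81*1/7
= 233/7

233/7


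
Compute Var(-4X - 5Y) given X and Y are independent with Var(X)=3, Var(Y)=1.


Independence => Cov(X,Y)=0
Var(-4X - 5Y) = (-4)^2*Var(X) + (-5)^2*Var(Y)
= 16*3 + 25*1 = 73

73


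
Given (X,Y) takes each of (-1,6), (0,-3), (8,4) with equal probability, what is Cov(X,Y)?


E[X]=7/3, E[Y]=7/3, E[XY]=26/3
Cov(X,Y) = E[XY] - E[X]E[Y] = 26/3 - 7/3*7/3 = 29/9

29/9


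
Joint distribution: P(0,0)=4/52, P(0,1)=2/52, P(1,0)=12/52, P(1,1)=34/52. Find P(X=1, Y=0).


Read from table: P(X=1, Y=0) = 12/52 = 3/13

3/13


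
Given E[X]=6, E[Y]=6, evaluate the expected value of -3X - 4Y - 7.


E[-3X - 4Y - 7] = -3*E[X] - 4*E[Y] - 7
= (-3)*(6) + (-4)*(6) + (-7)
= -18 - 24 - 7 = -49

-49


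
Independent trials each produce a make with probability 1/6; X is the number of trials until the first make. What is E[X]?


For geometric (trials until first success), E[X] = 1/p = 1/(1/6) = 6

6


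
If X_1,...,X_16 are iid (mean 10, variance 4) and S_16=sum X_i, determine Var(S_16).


By independence, Var(S_n) = n*Var(X_1) = 16*4 = 64

64


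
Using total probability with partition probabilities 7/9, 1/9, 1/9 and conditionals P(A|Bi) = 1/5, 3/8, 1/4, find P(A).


P(A) = P(A|B1)P(B1) + P(A|B2)P(B2) + P(A|B3)P(B3)
= 1/5*7/9 + 3/8*1/9 + 1/4*1/9
= 7/45 + 1/24 + 1/36 = 9/40

9/40


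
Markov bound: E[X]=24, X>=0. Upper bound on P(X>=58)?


Markov: P(X >= a) <= E[X]/a
P(X >= 58) <= 24/58 = 12/29

12/29


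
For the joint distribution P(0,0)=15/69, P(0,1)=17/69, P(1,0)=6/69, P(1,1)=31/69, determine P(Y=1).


P(Y=1) = P(0,1)+P(1,1) = 17/69 + 31/69 = 48/69 = 16/23

16/23


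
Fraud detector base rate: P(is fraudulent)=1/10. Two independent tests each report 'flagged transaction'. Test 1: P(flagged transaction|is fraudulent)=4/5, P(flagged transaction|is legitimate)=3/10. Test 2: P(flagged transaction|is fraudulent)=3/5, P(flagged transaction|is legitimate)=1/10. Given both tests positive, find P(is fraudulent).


After test 1: P(+) = 4/5*1/10 + 3/10*9/10 = 7/20
P(B|+) = (2/25)/(7/20) = 8/35
After test 2 (use post1 as new prior): P(+) = 3/5*8/35 + 1/10*27/35 = 3/14
P(B|+,+) = (24/175)/(3/14) = 16/25

16/25


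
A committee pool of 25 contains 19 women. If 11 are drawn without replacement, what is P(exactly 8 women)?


P(X=8) = C(19,8)*C(6,3) / C(25,11)
= 75582*20 / 4457400
= 1511640/4457400 = 39/115

39/115


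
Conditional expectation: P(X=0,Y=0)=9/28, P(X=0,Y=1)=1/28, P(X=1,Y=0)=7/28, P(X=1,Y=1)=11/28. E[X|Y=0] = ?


P(Y=0) = 16/28
E[X|Y=0] = (0*9 + 1*7)/16 = 7/16

7/16


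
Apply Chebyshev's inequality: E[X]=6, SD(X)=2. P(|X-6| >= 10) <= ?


k = 10/2 = 5
Chebyshev: P(|X-mu| >= k*sigma) <= 1/k^2 = 1/5^2 = 1/25

1/25


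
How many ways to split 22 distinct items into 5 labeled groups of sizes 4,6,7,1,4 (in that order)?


22! = 1124000727777607680000
Denominator: 4!=24 * 6!=720 * 7!=5040 * 1!=1 * 4!=24
Coefficient = 1124000727777607680000 / 2090188800 = 537750813600

537750813600


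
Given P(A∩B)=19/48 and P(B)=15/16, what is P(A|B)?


P(A|B) = P(A∩B)/P(B) = (19/48)/(45/48) = 19/45

19/45


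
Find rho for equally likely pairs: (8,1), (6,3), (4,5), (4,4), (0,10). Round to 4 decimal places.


Cov(X,Y) = -7.8400, Var(X) = 7.0400, Var(Y) = 9.0400
rho = Cov/(sqrt(VarX)*sqrt(VarY)) = -0.9828

-0.9828


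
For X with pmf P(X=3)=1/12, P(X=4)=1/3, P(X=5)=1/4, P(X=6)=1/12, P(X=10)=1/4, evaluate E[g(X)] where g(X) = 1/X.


E[1/X] = sum(g(x)*P(x))
= 1/3*1/12 + 1/4*1/3 + 1/5*1/4 + 1/6*1/12 + 1/10*1/4
= 1/5

1/5


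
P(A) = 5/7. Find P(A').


P(A') = 1 - P(A) = 1 - 5/7 = 2/7

2/7


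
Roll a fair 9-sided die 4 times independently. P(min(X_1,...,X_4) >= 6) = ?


P(min >= 6) = P(all X_i >= 6) = (P(X_1 >= 6))^4
= (4/9)^4 = 256/6561

256/6561


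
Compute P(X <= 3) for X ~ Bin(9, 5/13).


P(X<=3) = P(X=0) + P(X=1) + P(X=2) + P(X=3)
= 134217728/10604499373 + 754974720/10604499373 + 1887436800/10604499373 + 2752512000/10604499373
= 5529141248/10604499373

5529141248/10604499373


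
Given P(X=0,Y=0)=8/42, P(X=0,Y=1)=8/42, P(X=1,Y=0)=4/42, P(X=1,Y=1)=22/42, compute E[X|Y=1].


P(Y=1) = 30/42
E[X|Y=1] = (0*8 + 1*22)/30 = 22/30 = 11/15

11/15


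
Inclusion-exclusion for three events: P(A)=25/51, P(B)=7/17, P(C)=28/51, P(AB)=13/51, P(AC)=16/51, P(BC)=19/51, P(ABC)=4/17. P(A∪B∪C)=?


P(A∪B∪C) = P(A)+P(B)+P(C) - P(AB)-P(AC)-P(BC) + P(ABC)
= 25/51+7/17+28/51 - 13/51-16/51-19/51 + 4/17
= 38/51

38/51


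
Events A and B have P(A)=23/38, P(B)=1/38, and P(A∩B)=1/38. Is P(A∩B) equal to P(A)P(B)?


P(A)*P(B) = 23/38*1/38 = 23/1444
P(A∩B) = 1/38 != 23/1444, so not independent

No, A and B are not independent


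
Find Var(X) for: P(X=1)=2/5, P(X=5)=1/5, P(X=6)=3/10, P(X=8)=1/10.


E[X] = 4, E[X^2] = 113/5
Var(X) = E[X^2] - (E[X])^2 = 113/5 - (4)^2 = 33/5

33/5


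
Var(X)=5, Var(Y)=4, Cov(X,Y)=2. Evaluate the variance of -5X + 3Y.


Var(-5X + 3Y) = (-5)^2*Var(X) + 3^2*Var(Y) + 2*(-5)*3*Cov(X,Y)
= 25*5 + 9*4 - 30*2
= 125 + 36 - 60 = 101

101


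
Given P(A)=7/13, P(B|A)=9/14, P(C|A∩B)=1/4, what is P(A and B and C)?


P(A∩B∩C) = P(A) * P(B|A) * P(C|A∩B)
= 7/13 * 9/14 * 1/4
= 9/26 * 1/4 = 9/104

9/104


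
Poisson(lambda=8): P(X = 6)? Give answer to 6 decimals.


P(X=6) = e^(-8) * 8^6 / 6!
≈ 0.0003354626279 * 262144 / 720
≈ 0.122138

0.122138


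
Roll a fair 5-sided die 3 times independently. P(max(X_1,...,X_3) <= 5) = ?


P(max <= 5) = P(all X_i <= 5) = (P(X_1 <= 5))^3
= (5/5)^3 = 1^3 = 1

1


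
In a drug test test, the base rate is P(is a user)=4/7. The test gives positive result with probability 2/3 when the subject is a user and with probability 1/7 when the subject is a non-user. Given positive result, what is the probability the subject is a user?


P(A) = P(A|B)P(B) + P(A|B')P(B') = 2/3*4/7 + 1/7*3/7 = 65/147
P(B|A) = P(A|B)P(B)/P(A) = (8/21)/(65/147) = 56/65

56/65


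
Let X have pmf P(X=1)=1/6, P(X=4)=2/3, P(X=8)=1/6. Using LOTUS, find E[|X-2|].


E[|X-2|] = sum(g(x)*P(x))
= 1*1/6 + 2*2/3 + 6*1/6
= 5/2

5/2


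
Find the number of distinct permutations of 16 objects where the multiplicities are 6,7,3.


16! = 20922789888000
Denominator: 6!=720 * 7!=5040 * 3!=6
Coefficient = 20922789888000 / 21772800 = 960960

960960


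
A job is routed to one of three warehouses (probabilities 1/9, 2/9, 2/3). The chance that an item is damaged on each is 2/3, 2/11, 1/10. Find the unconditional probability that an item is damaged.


P(A) = P(A|B1)P(B1) + P(A|B2)P(B2) + P(A|B3)P(B3)
= 2/3*1/9 + 2/11*2/9 + 1/10*2/3
= 2/27 + 4/99 + 1/15 = 269/1485

269/1485


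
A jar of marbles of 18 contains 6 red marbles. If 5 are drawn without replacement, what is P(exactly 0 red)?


P(X=0) = C(6,0)*C(12,5) / C(18,5)
= 1*792 / 8568
= 792/8568 = 11/119

11/119


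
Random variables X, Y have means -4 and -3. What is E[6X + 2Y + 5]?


E[6X + 2Y + 5] = 6*E[X] + 2*E[Y] + 5
= (6)*(-4) + (2)*(-3) + (5)
= -24 - 6 + 5 = -25

-25


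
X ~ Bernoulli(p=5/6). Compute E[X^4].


For Bernoulli: X in {0,1}
E[X^4] = 0^4*(1-5/6) + 1^4*5/6 = 5/6

5/6


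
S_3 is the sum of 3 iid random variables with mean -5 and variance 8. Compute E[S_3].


E[S_n] = n*E[X_1] = 3*-5 = -15

-15


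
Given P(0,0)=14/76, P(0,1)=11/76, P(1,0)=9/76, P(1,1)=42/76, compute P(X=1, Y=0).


Read from table: P(X=1, Y=0) = 9/76

9/76


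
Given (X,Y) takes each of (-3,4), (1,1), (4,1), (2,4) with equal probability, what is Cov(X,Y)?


E[X]=1, E[Y]=5/2, E[XY]=1/4
Cov(X,Y) = E[XY] - E[X]E[Y] = 1/4 - 1*5/2 = -9/4

-9/4


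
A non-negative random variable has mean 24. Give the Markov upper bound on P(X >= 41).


Markov: P(X >= a) <= E[X]/a
P(X >= 41) <= 24/41

24/41


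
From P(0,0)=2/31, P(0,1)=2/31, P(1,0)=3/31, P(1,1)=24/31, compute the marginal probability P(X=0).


P(X=0) = P(0,0)+P(0,1) = 2/31 + 2/31 = 4/31

4/31


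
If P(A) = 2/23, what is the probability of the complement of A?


P(A') = 1 - P(A) = 1 - 2/23 = 21/23

21/23


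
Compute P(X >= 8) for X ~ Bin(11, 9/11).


P(X>=8) = P(X=8) + P(X=9) + P(X=10) + P(X=11)
= 5165606520/25937424601 + 7748409780/25937424601 + 6973568802/25937424601 + 31381059609/285311670611
= 250144495731/285311670611

250144495731/285311670611


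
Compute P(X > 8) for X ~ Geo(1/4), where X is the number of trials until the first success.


P(X > 8) = P(first 8 trials all fail) = (1-p)^8 = (3/4)^8 = 6561/65536

6561/65536


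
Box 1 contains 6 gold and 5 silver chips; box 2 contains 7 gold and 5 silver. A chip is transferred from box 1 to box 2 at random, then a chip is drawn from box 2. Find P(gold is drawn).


P(transfer gold) = 6/11; P(transfer silver) = 5/11
If gold transferred: Urn II has 8 gold of 13, so P(gold|gold moved) = 8/13
If silver transferred: Urn II has 7 gold of 13, so P(gold|silver moved) = 7/13
By total probability: P(gold) = 6/11*8/13 + 5/11*7/13 = 83/143

83/143


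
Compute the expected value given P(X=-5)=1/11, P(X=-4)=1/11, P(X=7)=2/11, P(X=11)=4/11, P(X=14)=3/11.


E[X] = sum(x * P(x))
= -5*1/11 - 4*1/11 + 7*2/11 + 11*4/11 + 14*3/11
= 91/11

91/11


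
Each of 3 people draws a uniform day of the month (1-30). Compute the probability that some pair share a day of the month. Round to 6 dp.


P(all different) = prod((30-i)/30 for i=0..2) = 0.902222
P(at least one match) = 1 - 0.902222 = 0.097778

0.097778


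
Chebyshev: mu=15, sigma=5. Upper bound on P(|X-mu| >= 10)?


k = 10/5 = 2
Chebyshev: P(|X-mu| >= k*sigma) <= 1/k^2 = 1/2^2 = 1/4

1/4


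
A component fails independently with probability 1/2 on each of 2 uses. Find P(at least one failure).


P(at least one) = 1 - P(none)
P(none) = (1 - 1/2)^2 = (1/2)^2 = 1/4
P(at least one) = 1 - 1/4 = 3/4

3/4


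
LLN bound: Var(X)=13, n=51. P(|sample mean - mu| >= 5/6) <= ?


Var(Xbar) = Var(X)/n = 13/51
Chebyshev: P(|Xbar-mu| >= 5/6) <= Var(Xbar)/(5/6)^2 = (13/51)/(25/36) = 156/425

156/425


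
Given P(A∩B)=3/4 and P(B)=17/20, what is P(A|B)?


P(A|B) = P(A∩B)/P(B) = (15/20)/(17/20) = 15/17

15/17


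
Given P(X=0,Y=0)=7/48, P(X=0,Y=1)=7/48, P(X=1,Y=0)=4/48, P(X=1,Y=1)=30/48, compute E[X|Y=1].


P(Y=1) = 37/48
E[X|Y=1] = (0*7 + 1*30)/37 = 30/37

30/37


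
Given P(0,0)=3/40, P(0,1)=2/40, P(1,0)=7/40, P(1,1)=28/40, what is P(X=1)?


P(X=1) = P(1,0)+P(1,1) = 7/40 + 28/40 = 35/40 = 7/8

7/8


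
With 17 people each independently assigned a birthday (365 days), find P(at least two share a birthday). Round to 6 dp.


P(all different) = prod((365-i)/365 for i=0..16) = 0.684992
P(at least one match) = 1 - 0.684992 = 0.315008

0.315008


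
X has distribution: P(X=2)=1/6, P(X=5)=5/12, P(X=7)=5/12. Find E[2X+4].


E[2X+4] = sum(g(x)*P(x))
= 8*1/6 + 14*5/12 + 18*5/12
= 44/3

44/3


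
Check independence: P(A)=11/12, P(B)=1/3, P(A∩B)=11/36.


P(A)*P(B) = 11/12*1/3 = 11/36
P(A∩B) = 11/36, which equals P(A)P(B), so independent

Yes, A and B are independent


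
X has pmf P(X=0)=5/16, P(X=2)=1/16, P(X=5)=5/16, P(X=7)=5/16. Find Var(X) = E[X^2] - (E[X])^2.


E[X] = 31/8, E[X^2] = 187/8
Var(X) = E[X^2] - (E[X])^2 = 187/8 - (31/8)^2 = 535/64

535/64


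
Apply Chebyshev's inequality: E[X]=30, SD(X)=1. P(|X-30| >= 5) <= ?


k = 5/1 = 5
Chebyshev: P(|X-mu| >= k*sigma) <= 1/k^2 = 1/5^2 = 1/25

1/25


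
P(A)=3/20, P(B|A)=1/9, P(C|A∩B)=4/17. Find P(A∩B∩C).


P(A∩B∩C) = P(A) * P(B|A) * P(C|A∩B)
= 3/20 * 1/9 * 4/17
= 1/60 * 4/17 = 1/255

1/255


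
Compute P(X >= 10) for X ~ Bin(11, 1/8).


P(X>=10) = P(X=10) + P(X=11)
= 77/8589934592 + 1/8589934592
= 39/4294967296

39/4294967296


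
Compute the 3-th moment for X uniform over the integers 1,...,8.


E[X^3] = (1/8) * sum(x^3 for x=1..8)
= 1296/8 = 162

162


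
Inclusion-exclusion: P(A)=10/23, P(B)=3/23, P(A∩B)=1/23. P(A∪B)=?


P(A∪B) = P(A) + P(B) - P(A∩B)
= 10/23 + 3/23 - 1/23 = 12/23

12/23


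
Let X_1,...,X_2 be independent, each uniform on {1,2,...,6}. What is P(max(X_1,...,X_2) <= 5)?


P(max <= 5) = P(all X_i <= 5) = (P(X_1 <= 5))^2
= (5/6)^2 = 25/36

25/36


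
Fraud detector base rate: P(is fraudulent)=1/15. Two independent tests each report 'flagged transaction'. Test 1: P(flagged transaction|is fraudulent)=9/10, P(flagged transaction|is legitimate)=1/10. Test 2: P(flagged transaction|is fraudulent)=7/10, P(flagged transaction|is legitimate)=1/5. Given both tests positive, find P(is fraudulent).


After test 1: P(+) = 9/10*1/15 + 1/10*14/15 = 23/150
P(B|+) = (3/50)/(23/150) = 9/23
After test 2 (use post1 as new prior): P(+) = 7/10*9/23 + 1/5*14/23 = 91/230
P(B|+,+) = (63/230)/(91/230) = 9/13

9/13


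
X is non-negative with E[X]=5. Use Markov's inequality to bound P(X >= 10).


Markov: P(X >= a) <= E[X]/a
P(X >= 10) <= 5/10 = 1/2

1/2


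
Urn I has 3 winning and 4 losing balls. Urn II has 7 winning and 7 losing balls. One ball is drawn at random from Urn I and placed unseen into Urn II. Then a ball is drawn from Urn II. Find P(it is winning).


P(transfer winning) = 3/7; P(transfer losing) = 4/7
If winning transferred: Urn II has 8 winning of 15, so P(winning|winning moved) = 8/15
If losing transferred: Urn II has 7 winning of 15, so P(winning|losing moved) = 7/15
By total probability: P(winning) = 3/7*8/15 + 4/7*7/15 = 52/105

52/105


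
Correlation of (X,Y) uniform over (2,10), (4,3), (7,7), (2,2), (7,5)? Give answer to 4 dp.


Cov(X,Y) = 0.2400, Var(X) = 5.0400, Var(Y) = 8.2400
rho = Cov/(sqrt(VarX)*sqrt(VarY)) = 0.0372

0.0372


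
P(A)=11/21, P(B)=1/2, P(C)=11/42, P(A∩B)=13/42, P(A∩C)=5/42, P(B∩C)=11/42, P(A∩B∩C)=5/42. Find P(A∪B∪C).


P(A∪B∪C) = P(A)+P(B)+P(C) - P(AB)-P(AC)-P(BC) + P(ABC)
= 11/21+1/2+11/42 - 13/42-5/42-11/42 + 5/42
= 5/7

5/7


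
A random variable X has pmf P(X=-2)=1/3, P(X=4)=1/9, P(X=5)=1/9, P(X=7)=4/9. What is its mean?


E[X] = sum(x * P(x))
= -2*1/3 + 4*1/9 + 5*1/9 + 7*4/9
= 31/9

31/9


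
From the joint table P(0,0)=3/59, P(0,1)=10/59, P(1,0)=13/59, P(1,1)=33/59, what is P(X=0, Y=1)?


Read from table: P(X=0, Y=1) = 10/59

10/59


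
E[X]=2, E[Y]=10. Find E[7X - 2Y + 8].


E[7X - 2Y + 8] = 7*E[X] - 2*E[Y] + 8
= (7)*(2) + (-2)*(10) + (8)
= 14 - 20 + 8 = 2

2


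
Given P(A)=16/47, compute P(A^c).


P(A') = 1 - P(A) = 1 - 16/47 = 31/47

31/47


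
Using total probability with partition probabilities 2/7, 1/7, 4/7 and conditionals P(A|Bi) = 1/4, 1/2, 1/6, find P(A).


P(A) = P(A|B1)P(B1) + P(A|B2)P(B2) + P(A|B3)P(B3)
= 1/4*2/7 + 1/2*1/7 + 1/6*4/7
= 1/14 + 1/14 + 2/21 = 5/21

5/21


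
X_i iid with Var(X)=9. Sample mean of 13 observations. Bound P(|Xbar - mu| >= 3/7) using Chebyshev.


Var(Xbar) = Var(X)/n = 9/13
Chebyshev: P(|Xbar-mu| >= 3/7) <= Var(Xbar)/(3/7)^2 = (9/13)/(9/49) = 49/13
Bound exceeds 1, so trivial bound: 1

1


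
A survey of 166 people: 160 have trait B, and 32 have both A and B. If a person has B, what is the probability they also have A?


P(A|B) = P(A∩B)/P(B) = (32/166)/(160/166) = 32/160 = 1/5

1/5


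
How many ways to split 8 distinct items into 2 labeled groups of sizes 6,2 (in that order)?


8! = 40320
Denominator: 6!=720 * 2!=2
Coefficient = 40320 / 1440 = 28

28


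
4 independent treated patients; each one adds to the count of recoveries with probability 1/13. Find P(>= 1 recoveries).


P(at least one) = 1 - P(none)
P(none) = (1 - 1/13)^4 = (12/13)^4 = 20736/28561
P(at least one) = 1 - 20736/28561 = 7825/28561

7825/28561


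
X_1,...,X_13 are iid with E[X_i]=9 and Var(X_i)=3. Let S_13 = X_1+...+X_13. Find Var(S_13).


By independence, Var(S_n) = n*Var(X_1) = 13*3 = 39

39


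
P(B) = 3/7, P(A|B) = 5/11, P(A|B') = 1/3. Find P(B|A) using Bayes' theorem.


P(A) = P(A|B)P(B) + P(A|B')P(B') = 5/11*3/7 + 1/3*4/7 = 89/231
P(B|A) = P(A|B)P(B)/P(A) = (15/77)/(89/231) = 45/89

45/89


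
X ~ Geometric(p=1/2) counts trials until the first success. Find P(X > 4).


P(X > 4) = P(first 4 trials all fail) = (1-p)^4 = (1/2)^4 = 1/16

1/16
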